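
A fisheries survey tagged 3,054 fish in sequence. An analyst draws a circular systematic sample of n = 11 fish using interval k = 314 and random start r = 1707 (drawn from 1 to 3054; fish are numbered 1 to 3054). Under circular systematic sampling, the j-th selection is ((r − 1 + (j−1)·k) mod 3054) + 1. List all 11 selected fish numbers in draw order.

1707, 2021, 2335, 2649, 2963, 223, 537, 851, 1165, 1479, 1793

Selection 1: 1707
Selection 2: 1707 + 314 = 2021
Selection 3: 2021 + 314 = 2335
Selection 4: 2335 + 314 = 2649
Selection 5: 2649 + 314 = 2963
Selection 6: 2963 + 314 = 3277 → 3277 − 3054 = 223
Selection 7: 223 + 314 = 537
Selection 8: 537 + 314 = 851
Selection 9: 851 + 314 = 1165
Selection 10: 1165 + 314 = 1479
Selection 11: 1479 + 314 = 1793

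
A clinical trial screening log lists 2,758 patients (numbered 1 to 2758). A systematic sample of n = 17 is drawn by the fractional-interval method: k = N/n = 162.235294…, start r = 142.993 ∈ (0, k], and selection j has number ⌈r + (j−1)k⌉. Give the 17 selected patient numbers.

143, 306, 468, 630, 792, 955, 1117, 1279, 1441, 1604, 1766, 1928, 2090, 2253, 2415, 2577, 2739

j=1: r + 0k = 142.993 → ⌈·⌉ = 143
j=2: r + 1k = 305.228294… → ⌈·⌉ = 306
j=3: r + 2k = 467.463588… → ⌈·⌉ = 468
j=4: r + 3k = 629.698882… → ⌈·⌉ = 630
j=5: r + 4k = 791.934176… → ⌈·⌉ = 792
j=6: r + 5k = 954.169470… → ⌈·⌉ = 955
j=7: r + 6k = 1116.404764… → ⌈·⌉ = 1117
j=8: r + 7k = 1278.640058… → ⌈·⌉ = 1279
j=9: r + 8k = 1440.875352… → ⌈·⌉ = 1441
j=10: r + 9k = 1603.110647… → ⌈·⌉ = 1604
j=11: r + 10k = 1765.345941… → ⌈·⌉ = 1766
j=12: r + 11k = 1927.581235… → ⌈·⌉ = 1928
j=13: r + 12k = 2089.816529… → ⌈·⌉ = 2090
j=14: r + 13k = 2252.051823… → ⌈·⌉ = 2253
j=15: r + 14k = 2414.287117… → ⌈·⌉ = 2415
j=16: r + 15k = 2576.522411… → ⌈·⌉ = 2577
j=17: r + 16k = 2738.757705… → ⌈·⌉ = 2739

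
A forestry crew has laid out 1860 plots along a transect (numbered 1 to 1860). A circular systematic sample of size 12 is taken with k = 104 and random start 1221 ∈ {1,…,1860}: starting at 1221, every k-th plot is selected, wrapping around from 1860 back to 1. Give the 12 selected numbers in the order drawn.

Selection 1: 1221
Selection 2: 1221 + 104 = 1325
Selection 3: 1325 + 104 = 1429
Selection 4: 1429 + 104 = 1533
Selection 5: 1533 + 104 = 1637
Selection 6: 1637 + 104 = 1741
Selection 7: 1741 + 104 = 1845
Selection 8: 1845 + 104 = 1949 → 1949 − 1860 = 89
Selection 9: 89 + 104 = 193
Selection 10: 193 + 104 = 297
Selection 11: 297 + 104 = 401
Selection 12: 401 + 104 = 505

1221, 1325, 1429, 1533, 1637, 1741, 1845, 89, 193, 297, 401, 505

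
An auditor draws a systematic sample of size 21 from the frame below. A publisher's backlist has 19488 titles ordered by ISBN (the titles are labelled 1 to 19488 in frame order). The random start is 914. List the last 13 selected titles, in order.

k = N/n = 19488/21 = 928
9th selection = 914 + 8×928 = 8338
10th: 8338 + 928 = 9266
11th: 9266 + 928 = 10194
12th: 10194 + 928 = 11122
13th: 11122 + 928 = 12050
14th: 12050 + 928 = 12978
15th: 12978 + 928 = 13906
16th: 13906 + 928 = 14834
17th: 14834 + 928 = 15762
18th: 15762 + 928 = 16690
19th: 16690 + 928 = 17618
20th: 17618 + 928 = 18546
21st: 18546 + 928 = 19474

8338, 9266, 10194, 11122, 12050, 12978, 13906, 14834, 15762, 16690, 17618, 18546, 19474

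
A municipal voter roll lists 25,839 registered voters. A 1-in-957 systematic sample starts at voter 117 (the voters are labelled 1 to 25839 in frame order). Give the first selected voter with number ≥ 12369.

12558

k = 957
Steps past start: ⌈(12369 − 117)/957⌉ = ⌈12252/957⌉ = 13
Selected voter: 117 + 13×957 = 12558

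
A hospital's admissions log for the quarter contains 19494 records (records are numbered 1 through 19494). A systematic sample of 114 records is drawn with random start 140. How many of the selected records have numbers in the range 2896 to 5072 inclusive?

12

k = 19494/114 = 171
First selection ≥ 2896: 140 + ⌈(2896−140)/171⌉·171 = 140 + 17×171 = 3047
Last selection ≤ 5072: 140 + ⌊(5072−140)/171⌋·171 = 140 + 28×171 = 4928
Count = 28 − 17 + 1 = 12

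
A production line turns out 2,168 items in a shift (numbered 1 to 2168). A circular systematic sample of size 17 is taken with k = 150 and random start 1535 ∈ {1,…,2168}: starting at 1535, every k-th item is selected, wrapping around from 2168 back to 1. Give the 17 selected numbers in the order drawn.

1535, 1685, 1835, 1985, 2135, 117, 267, 417, 567, 717, 867, 1017, 1167, 1317, 1467, 1617, 1767

Selection 1: 1535
Selection 2: 1535 + 150 = 1685
Selection 3: 1685 + 150 = 1835
Selection 4: 1835 + 150 = 1985
Selection 5: 1985 + 150 = 2135
Selection 6: 2135 + 150 = 2285 → 2285 − 2168 = 117
Selection 7: 117 + 150 = 267
Selection 8: 267 + 150 = 417
Selection 9: 417 + 150 = 567
Selection 10: 567 + 150 = 717
Selection 11: 717 + 150 = 867
Selection 12: 867 + 150 = 1017
Selection 13: 1017 + 150 = 1167
Selection 14: 1167 + 150 = 1317
Selection 15: 1317 + 150 = 1467
Selection 16: 1467 + 150 = 1617
Selection 17: 1617 + 150 = 1767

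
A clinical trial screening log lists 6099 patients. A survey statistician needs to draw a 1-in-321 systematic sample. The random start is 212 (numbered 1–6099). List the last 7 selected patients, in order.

4064, 4385, 4706, 5027, 5348, 5669, 5990

13th selection = 212 + 12×321 = 4064
14th: 4064 + 321 = 4385
15th: 4385 + 321 = 4706
16th: 4706 + 321 = 5027
17th: 5027 + 321 = 5348
18th: 5348 + 321 = 5669
19th: 5669 + 321 = 5990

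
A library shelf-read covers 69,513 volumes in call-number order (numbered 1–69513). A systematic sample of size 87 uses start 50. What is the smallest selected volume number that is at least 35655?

36005

k = 69513/87 = 799
Steps past start: ⌈(35655 − 50)/799⌉ = ⌈35605/799⌉ = 45
Selected volume: 50 + 45×799 = 36005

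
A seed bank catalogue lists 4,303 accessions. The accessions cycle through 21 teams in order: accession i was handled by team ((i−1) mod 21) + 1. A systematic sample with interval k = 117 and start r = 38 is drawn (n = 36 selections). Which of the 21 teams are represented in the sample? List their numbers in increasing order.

2, 5, 8, 11, 14, 17, 20

Consecutive selections differ by k = 117, so their team numbers differ by 117 mod 21 = 12.
gcd(117, 21) = 3, so the sample visits 21/3 = 7 distinct residues mod 21.
Start 38 is team 17; the teams hit are 2, 5, 8, 11, 14, 17, 20.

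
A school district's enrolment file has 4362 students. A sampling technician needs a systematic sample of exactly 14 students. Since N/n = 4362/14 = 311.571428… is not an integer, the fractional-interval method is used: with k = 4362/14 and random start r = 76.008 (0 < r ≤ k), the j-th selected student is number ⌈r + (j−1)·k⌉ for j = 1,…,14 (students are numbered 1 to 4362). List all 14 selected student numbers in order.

j=1: r + 0k = 76.008 → ⌈·⌉ = 77
j=2: r + 1k = 387.579428… → ⌈·⌉ = 388
j=3: r + 2k = 699.150857… → ⌈·⌉ = 700
j=4: r + 3k = 1010.722285… → ⌈·⌉ = 1011
j=5: r + 4k = 1322.293714… → ⌈·⌉ = 1323
j=6: r + 5k = 1633.865142… → ⌈·⌉ = 1634
j=7: r + 6k = 1945.436571… → ⌈·⌉ = 1946
j=8: r + 7k = 2257.008 → ⌈·⌉ = 2258
j=9: r + 8k = 2568.579428… → ⌈·⌉ = 2569
j=10: r + 9k = 2880.150857… → ⌈·⌉ = 2881
j=11: r + 10k = 3191.722285… → ⌈·⌉ = 3192
j=12: r + 11k = 3503.293714… → ⌈·⌉ = 3504
j=13: r + 12k = 3814.865142… → ⌈·⌉ = 3815
j=14: r + 13k = 4126.436571… → ⌈·⌉ = 4127

77, 388, 700, 1011, 1323, 1634, 1946, 2258, 2569, 2881, 3192, 3504, 3815, 4127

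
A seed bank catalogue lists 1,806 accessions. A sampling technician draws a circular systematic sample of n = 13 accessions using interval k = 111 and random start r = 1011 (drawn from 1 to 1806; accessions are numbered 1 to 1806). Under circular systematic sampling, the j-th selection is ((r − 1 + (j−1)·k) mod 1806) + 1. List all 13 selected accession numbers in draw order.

1011, 1122, 1233, 1344, 1455, 1566, 1677, 1788, 93, 204, 315, 426, 537

Selection 1: 1011
Selection 2: 1011 + 111 = 1122
Selection 3: 1122 + 111 = 1233
Selection 4: 1233 + 111 = 1344
Selection 5: 1344 + 111 = 1455
Selection 6: 1455 + 111 = 1566
Selection 7: 1566 + 111 = 1677
Selection 8: 1677 + 111 = 1788
Selection 9: 1788 + 111 = 1899 → 1899 − 1806 = 93
Selection 10: 93 + 111 = 204
Selection 11: 204 + 111 = 315
Selection 12: 315 + 111 = 426
Selection 13: 426 + 111 = 537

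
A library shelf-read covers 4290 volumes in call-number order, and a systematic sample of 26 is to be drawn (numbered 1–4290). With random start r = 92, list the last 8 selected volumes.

k = N/n = 4290/26 = 165
19th selection = 92 + 18×165 = 3062
20th: 3062 + 165 = 3227
21st: 3227 + 165 = 3392
22nd: 3392 + 165 = 3557
23rd: 3557 + 165 = 3722
24th: 3722 + 165 = 3887
25th: 3887 + 165 = 4052
26th: 4052 + 165 = 4217

3062, 3227, 3392, 3557, 3722, 3887, 4052, 4217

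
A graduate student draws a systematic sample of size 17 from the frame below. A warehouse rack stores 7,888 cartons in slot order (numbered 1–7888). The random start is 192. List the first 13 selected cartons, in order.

k = N/n = 7888/17 = 464
carton 1: 192
carton 2: 192 + 464 = 656
carton 3: 656 + 464 = 1120
carton 4: 1120 + 464 = 1584
carton 5: 1584 + 464 = 2048
carton 6: 2048 + 464 = 2512
carton 7: 2512 + 464 = 2976
carton 8: 2976 + 464 = 3440
carton 9: 3440 + 464 = 3904
carton 10: 3904 + 464 = 4368
carton 11: 4368 + 464 = 4832
carton 12: 4832 + 464 = 5296
carton 13: 5296 + 464 = 5760

192, 656, 1120, 1584, 2048, 2512, 2976, 3440, 3904, 4368, 4832, 5296, 5760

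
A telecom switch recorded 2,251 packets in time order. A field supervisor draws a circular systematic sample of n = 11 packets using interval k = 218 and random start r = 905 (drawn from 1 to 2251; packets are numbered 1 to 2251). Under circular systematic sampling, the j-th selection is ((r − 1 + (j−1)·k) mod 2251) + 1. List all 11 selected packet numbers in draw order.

905, 1123, 1341, 1559, 1777, 1995, 2213, 180, 398, 616, 834

Selection 1: 905
Selection 2: 905 + 218 = 1123
Selection 3: 1123 + 218 = 1341
Selection 4: 1341 + 218 = 1559
Selection 5: 1559 + 218 = 1777
Selection 6: 1777 + 218 = 1995
Selection 7: 1995 + 218 = 2213
Selection 8: 2213 + 218 = 2431 → 2431 − 2251 = 180
Selection 9: 180 + 218 = 398
Selection 10: 398 + 218 = 616
Selection 11: 616 + 218 = 834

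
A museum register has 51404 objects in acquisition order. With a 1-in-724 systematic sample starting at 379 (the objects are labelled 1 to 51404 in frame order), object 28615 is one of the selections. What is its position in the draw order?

k = 724
position = (28615 − 379)/724 + 1 = 28236/724 + 1 = 39 + 1 = 40

40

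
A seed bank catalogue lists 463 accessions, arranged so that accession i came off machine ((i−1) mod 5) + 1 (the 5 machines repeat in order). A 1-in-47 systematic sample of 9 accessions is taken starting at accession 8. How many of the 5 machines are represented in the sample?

Consecutive selections differ by k = 47, so their machine numbers differ by 47 mod 5 = 2.
gcd(47, 5) = 1, so the sample visits 5/1 = 5 distinct residues mod 5.
Start 8 is machine 3; the machines hit are 1, 2, 3, 4, 5.

5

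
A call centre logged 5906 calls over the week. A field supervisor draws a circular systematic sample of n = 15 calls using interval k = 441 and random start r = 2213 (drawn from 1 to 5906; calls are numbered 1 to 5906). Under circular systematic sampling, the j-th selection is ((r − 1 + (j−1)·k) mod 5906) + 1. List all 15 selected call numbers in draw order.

Selection 1: 2213
Selection 2: 2213 + 441 = 2654
Selection 3: 2654 + 441 = 3095
Selection 4: 3095 + 441 = 3536
Selection 5: 3536 + 441 = 3977
Selection 6: 3977 + 441 = 4418
Selection 7: 4418 + 441 = 4859
Selection 8: 4859 + 441 = 5300
Selection 9: 5300 + 441 = 5741
Selection 10: 5741 + 441 = 6182 → 6182 − 5906 = 276
Selection 11: 276 + 441 = 717
Selection 12: 717 + 441 = 1158
Selection 13: 1158 + 441 = 1599
Selection 14: 1599 + 441 = 2040
Selection 15: 2040 + 441 = 2481

2213, 2654, 3095, 3536, 3977, 4418, 4859, 5300, 5741, 276, 717, 1158, 1599, 2040, 2481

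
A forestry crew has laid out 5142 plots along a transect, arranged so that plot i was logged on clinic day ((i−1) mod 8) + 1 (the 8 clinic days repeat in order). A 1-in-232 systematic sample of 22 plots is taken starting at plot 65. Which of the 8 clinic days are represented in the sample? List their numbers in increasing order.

Consecutive selections differ by k = 232, so their clinic day numbers differ by 232 mod 8 = 0.
gcd(232, 8) = 8, so the sample visits 8/8 = 1 distinct residues mod 8.
Start 65 is clinic day 1; the clinic days hit are 1.

1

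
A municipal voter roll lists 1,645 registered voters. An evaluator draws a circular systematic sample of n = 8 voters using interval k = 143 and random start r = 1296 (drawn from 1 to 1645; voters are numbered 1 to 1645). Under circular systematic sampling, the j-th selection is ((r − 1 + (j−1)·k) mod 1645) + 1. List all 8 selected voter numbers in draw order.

Selection 1: 1296
Selection 2: 1296 + 143 = 1439
Selection 3: 1439 + 143 = 1582
Selection 4: 1582 + 143 = 1725 → 1725 − 1645 = 80
Selection 5: 80 + 143 = 223
Selection 6: 223 + 143 = 366
Selection 7: 366 + 143 = 509
Selection 8: 509 + 143 = 652

1296, 1439, 1582, 80, 223, 366, 509, 652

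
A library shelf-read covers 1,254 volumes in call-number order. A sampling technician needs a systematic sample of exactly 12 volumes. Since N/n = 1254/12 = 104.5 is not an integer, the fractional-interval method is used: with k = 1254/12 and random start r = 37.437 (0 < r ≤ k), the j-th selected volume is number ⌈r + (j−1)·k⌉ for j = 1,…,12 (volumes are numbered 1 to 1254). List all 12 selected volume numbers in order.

j=1: r + 0k = 37.437 → ⌈·⌉ = 38
j=2: r + 1k = 141.937 → ⌈·⌉ = 142
j=3: r + 2k = 246.437 → ⌈·⌉ = 247
j=4: r + 3k = 350.937 → ⌈·⌉ = 351
j=5: r + 4k = 455.437 → ⌈·⌉ = 456
j=6: r + 5k = 559.937 → ⌈·⌉ = 560
j=7: r + 6k = 664.437 → ⌈·⌉ = 665
j=8: r + 7k = 768.937 → ⌈·⌉ = 769
j=9: r + 8k = 873.437 → ⌈·⌉ = 874
j=10: r + 9k = 977.937 → ⌈·⌉ = 978
j=11: r + 10k = 1082.437 → ⌈·⌉ = 1083
j=12: r + 11k = 1186.937 → ⌈·⌉ = 1187

38, 142, 247, 351, 456, 560, 665, 769, 874, 978, 1083, 1187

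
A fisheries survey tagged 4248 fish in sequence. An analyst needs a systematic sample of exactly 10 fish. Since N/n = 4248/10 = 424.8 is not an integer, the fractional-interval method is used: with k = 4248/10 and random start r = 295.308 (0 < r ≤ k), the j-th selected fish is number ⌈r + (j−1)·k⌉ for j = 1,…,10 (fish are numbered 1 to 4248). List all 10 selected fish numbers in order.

j=1: r + 0k = 295.308 → ⌈·⌉ = 296
j=2: r + 1k = 720.108 → ⌈·⌉ = 721
j=3: r + 2k = 1144.908 → ⌈·⌉ = 1145
j=4: r + 3k = 1569.708 → ⌈·⌉ = 1570
j=5: r + 4k = 1994.508 → ⌈·⌉ = 1995
j=6: r + 5k = 2419.308 → ⌈·⌉ = 2420
j=7: r + 6k = 2844.108 → ⌈·⌉ = 2845
j=8: r + 7k = 3268.908 → ⌈·⌉ = 3269
j=9: r + 8k = 3693.708 → ⌈·⌉ = 3694
j=10: r + 9k = 4118.508 → ⌈·⌉ = 4119

296, 721, 1145, 1570, 1995, 2420, 2845, 3269, 3694, 4119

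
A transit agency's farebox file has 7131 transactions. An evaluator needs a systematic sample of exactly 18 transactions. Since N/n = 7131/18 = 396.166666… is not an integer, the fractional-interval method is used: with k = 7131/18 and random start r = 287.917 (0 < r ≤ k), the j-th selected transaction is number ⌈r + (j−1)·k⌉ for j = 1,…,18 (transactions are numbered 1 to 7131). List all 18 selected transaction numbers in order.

j=1: r + 0k = 287.917 → ⌈·⌉ = 288
j=2: r + 1k = 684.083666… → ⌈·⌉ = 685
j=3: r + 2k = 1080.250333… → ⌈·⌉ = 1081
j=4: r + 3k = 1476.417 → ⌈·⌉ = 1477
j=5: r + 4k = 1872.583666… → ⌈·⌉ = 1873
j=6: r + 5k = 2268.750333… → ⌈·⌉ = 2269
j=7: r + 6k = 2664.917 → ⌈·⌉ = 2665
j=8: r + 7k = 3061.083666… → ⌈·⌉ = 3062
j=9: r + 8k = 3457.250333… → ⌈·⌉ = 3458
j=10: r + 9k = 3853.417 → ⌈·⌉ = 3854
j=11: r + 10k = 4249.583666… → ⌈·⌉ = 4250
j=12: r + 11k = 4645.750333… → ⌈·⌉ = 4646
j=13: r + 12k = 5041.917 → ⌈·⌉ = 5042
j=14: r + 13k = 5438.083666… → ⌈·⌉ = 5439
j=15: r + 14k = 5834.250333… → ⌈·⌉ = 5835
j=16: r + 15k = 6230.417 → ⌈·⌉ = 6231
j=17: r + 16k = 6626.583666… → ⌈·⌉ = 6627
j=18: r + 17k = 7022.750333… → ⌈·⌉ = 7023

288, 685, 1081, 1477, 1873, 2269, 2665, 3062, 3458, 3854, 4250, 4646, 5042, 5439, 5835, 6231, 6627, 7023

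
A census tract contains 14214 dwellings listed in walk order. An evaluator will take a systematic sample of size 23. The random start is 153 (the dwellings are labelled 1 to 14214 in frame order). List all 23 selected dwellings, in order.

k = N/n = 14214/23 = 618
dwelling 1: 153
dwelling 2: 153 + 618 = 771
dwelling 3: 771 + 618 = 1389
dwelling 4: 1389 + 618 = 2007
dwelling 5: 2007 + 618 = 2625
dwelling 6: 2625 + 618 = 3243
dwelling 7: 3243 + 618 = 3861
dwelling 8: 3861 + 618 = 4479
dwelling 9: 4479 + 618 = 5097
dwelling 10: 5097 + 618 = 5715
dwelling 11: 5715 + 618 = 6333
dwelling 12: 6333 + 618 = 6951
dwelling 13: 6951 + 618 = 7569
dwelling 14: 7569 + 618 = 8187
dwelling 15: 8187 + 618 = 8805
dwelling 16: 8805 + 618 = 9423
dwelling 17: 9423 + 618 = 10041
dwelling 18: 10041 + 618 = 10659
dwelling 19: 10659 + 618 = 11277
dwelling 20: 11277 + 618 = 11895
dwelling 21: 11895 + 618 = 12513
dwelling 22: 12513 + 618 = 13131
dwelling 23: 13131 + 618 = 13749

153, 771, 1389, 2007, 2625, 3243, 3861, 4479, 5097, 5715, 6333, 6951, 7569, 8187, 8805, 9423, 10041, 10659, 11277, 11895, 12513, 13131, 13749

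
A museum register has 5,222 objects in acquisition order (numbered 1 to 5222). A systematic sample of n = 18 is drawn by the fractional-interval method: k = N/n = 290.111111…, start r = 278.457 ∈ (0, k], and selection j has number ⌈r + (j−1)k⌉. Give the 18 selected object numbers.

279, 569, 859, 1149, 1439, 1730, 2020, 2310, 2600, 2890, 3180, 3470, 3760, 4050, 4341, 4631, 4921, 5211

j=1: r + 0k = 278.457 → ⌈·⌉ = 279
j=2: r + 1k = 568.568111… → ⌈·⌉ = 569
j=3: r + 2k = 858.679222… → ⌈·⌉ = 859
j=4: r + 3k = 1148.790333… → ⌈·⌉ = 1149
j=5: r + 4k = 1438.901444… → ⌈·⌉ = 1439
j=6: r + 5k = 1729.012555… → ⌈·⌉ = 1730
j=7: r + 6k = 2019.123666… → ⌈·⌉ = 2020
j=8: r + 7k = 2309.234777… → ⌈·⌉ = 2310
j=9: r + 8k = 2599.345888… → ⌈·⌉ = 2600
j=10: r + 9k = 2889.457 → ⌈·⌉ = 2890
j=11: r + 10k = 3179.568111… → ⌈·⌉ = 3180
j=12: r + 11k = 3469.679222… → ⌈·⌉ = 3470
j=13: r + 12k = 3759.790333… → ⌈·⌉ = 3760
j=14: r + 13k = 4049.901444… → ⌈·⌉ = 4050
j=15: r + 14k = 4340.012555… → ⌈·⌉ = 4341
j=16: r + 15k = 4630.123666… → ⌈·⌉ = 4631
j=17: r + 16k = 4920.234777… → ⌈·⌉ = 4921
j=18: r + 17k = 5210.345888… → ⌈·⌉ = 5211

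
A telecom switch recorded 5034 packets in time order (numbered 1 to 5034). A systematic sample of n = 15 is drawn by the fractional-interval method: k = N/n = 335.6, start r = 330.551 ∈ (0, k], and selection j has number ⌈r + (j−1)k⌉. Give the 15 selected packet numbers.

j=1: r + 0k = 330.551 → ⌈·⌉ = 331
j=2: r + 1k = 666.151 → ⌈·⌉ = 667
j=3: r + 2k = 1001.751 → ⌈·⌉ = 1002
j=4: r + 3k = 1337.351 → ⌈·⌉ = 1338
j=5: r + 4k = 1672.951 → ⌈·⌉ = 1673
j=6: r + 5k = 2008.551 → ⌈·⌉ = 2009
j=7: r + 6k = 2344.151 → ⌈·⌉ = 2345
j=8: r + 7k = 2679.751 → ⌈·⌉ = 2680
j=9: r + 8k = 3015.351 → ⌈·⌉ = 3016
j=10: r + 9k = 3350.951 → ⌈·⌉ = 3351
j=11: r + 10k = 3686.551 → ⌈·⌉ = 3687
j=12: r + 11k = 4022.151 → ⌈·⌉ = 4023
j=13: r + 12k = 4357.751 → ⌈·⌉ = 4358
j=14: r + 13k = 4693.351 → ⌈·⌉ = 4694
j=15: r + 14k = 5028.951 → ⌈·⌉ = 5029

331, 667, 1002, 1338, 1673, 2009, 2345, 2680, 3016, 3351, 3687, 4023, 4358, 4694, 5029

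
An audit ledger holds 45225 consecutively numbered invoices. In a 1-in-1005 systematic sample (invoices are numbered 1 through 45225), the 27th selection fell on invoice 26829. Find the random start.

k = 1005
r = 26829 − (27−1)×1005 = 26829 − 26130 = 699

699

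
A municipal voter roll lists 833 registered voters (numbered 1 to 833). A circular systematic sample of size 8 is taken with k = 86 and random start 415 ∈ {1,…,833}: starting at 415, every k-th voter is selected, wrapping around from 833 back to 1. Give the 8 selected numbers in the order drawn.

415, 501, 587, 673, 759, 12, 98, 184

Selection 1: 415
Selection 2: 415 + 86 = 501
Selection 3: 501 + 86 = 587
Selection 4: 587 + 86 = 673
Selection 5: 673 + 86 = 759
Selection 6: 759 + 86 = 845 → 845 − 833 = 12
Selection 7: 12 + 86 = 98
Selection 8: 98 + 86 = 184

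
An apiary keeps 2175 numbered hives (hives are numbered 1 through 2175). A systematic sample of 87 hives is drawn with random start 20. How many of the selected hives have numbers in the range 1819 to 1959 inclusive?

6

k = 2175/87 = 25
First selection ≥ 1819: 20 + ⌈(1819−20)/25⌉·25 = 20 + 72×25 = 1820
Last selection ≤ 1959: 20 + ⌊(1959−20)/25⌋·25 = 20 + 77×25 = 1945
Count = 77 − 72 + 1 = 6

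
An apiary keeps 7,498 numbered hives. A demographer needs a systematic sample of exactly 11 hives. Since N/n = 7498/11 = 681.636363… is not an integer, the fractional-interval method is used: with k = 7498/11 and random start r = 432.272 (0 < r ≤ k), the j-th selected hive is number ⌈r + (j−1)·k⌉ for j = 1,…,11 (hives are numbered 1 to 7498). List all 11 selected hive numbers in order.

433, 1114, 1796, 2478, 3159, 3841, 4523, 5204, 5886, 6567, 7249

j=1: r + 0k = 432.272 → ⌈·⌉ = 433
j=2: r + 1k = 1113.908363… → ⌈·⌉ = 1114
j=3: r + 2k = 1795.544727… → ⌈·⌉ = 1796
j=4: r + 3k = 2477.181090… → ⌈·⌉ = 2478
j=5: r + 4k = 3158.817454… → ⌈·⌉ = 3159
j=6: r + 5k = 3840.453818… → ⌈·⌉ = 3841
j=7: r + 6k = 4522.090181… → ⌈·⌉ = 4523
j=8: r + 7k = 5203.726545… → ⌈·⌉ = 5204
j=9: r + 8k = 5885.362909… → ⌈·⌉ = 5886
j=10: r + 9k = 6566.999272… → ⌈·⌉ = 6567
j=11: r + 10k = 7248.635636… → ⌈·⌉ = 7249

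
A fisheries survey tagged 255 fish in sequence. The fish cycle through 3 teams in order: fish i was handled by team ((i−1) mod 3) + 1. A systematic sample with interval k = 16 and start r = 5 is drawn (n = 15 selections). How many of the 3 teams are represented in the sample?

Consecutive selections differ by k = 16, so their team numbers differ by 16 mod 3 = 1.
gcd(16, 3) = 1, so the sample visits 3/1 = 3 distinct residues mod 3.
Start 5 is team 2; the teams hit are 1, 2, 3.

3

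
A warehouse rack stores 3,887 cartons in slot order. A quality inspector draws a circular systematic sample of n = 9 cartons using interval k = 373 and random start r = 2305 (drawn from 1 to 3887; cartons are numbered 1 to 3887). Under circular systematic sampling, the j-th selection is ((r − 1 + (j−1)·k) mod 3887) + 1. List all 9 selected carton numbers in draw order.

Selection 1: 2305
Selection 2: 2305 + 373 = 2678
Selection 3: 2678 + 373 = 3051
Selection 4: 3051 + 373 = 3424
Selection 5: 3424 + 373 = 3797
Selection 6: 3797 + 373 = 4170 → 4170 − 3887 = 283
Selection 7: 283 + 373 = 656
Selection 8: 656 + 373 = 1029
Selection 9: 1029 + 373 = 1402

2305, 2678, 3051, 3424, 3797, 283, 656, 1029, 1402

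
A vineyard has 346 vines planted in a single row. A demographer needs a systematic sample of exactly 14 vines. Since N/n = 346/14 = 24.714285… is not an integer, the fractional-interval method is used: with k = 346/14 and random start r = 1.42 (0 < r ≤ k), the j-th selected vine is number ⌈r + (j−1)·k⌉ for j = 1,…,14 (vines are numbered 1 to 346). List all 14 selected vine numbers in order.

2, 27, 51, 76, 101, 125, 150, 175, 200, 224, 249, 274, 298, 323

j=1: r + 0k = 1.42 → ⌈·⌉ = 2
j=2: r + 1k = 26.134285… → ⌈·⌉ = 27
j=3: r + 2k = 50.848571… → ⌈·⌉ = 51
j=4: r + 3k = 75.562857… → ⌈·⌉ = 76
j=5: r + 4k = 100.277142… → ⌈·⌉ = 101
j=6: r + 5k = 124.991428… → ⌈·⌉ = 125
j=7: r + 6k = 149.705714… → ⌈·⌉ = 150
j=8: r + 7k = 174.42 → ⌈·⌉ = 175
j=9: r + 8k = 199.134285… → ⌈·⌉ = 200
j=10: r + 9k = 223.848571… → ⌈·⌉ = 224
j=11: r + 10k = 248.562857… → ⌈·⌉ = 249
j=12: r + 11k = 273.277142… → ⌈·⌉ = 274
j=13: r + 12k = 297.991428… → ⌈·⌉ = 298
j=14: r + 13k = 322.705714… → ⌈·⌉ = 323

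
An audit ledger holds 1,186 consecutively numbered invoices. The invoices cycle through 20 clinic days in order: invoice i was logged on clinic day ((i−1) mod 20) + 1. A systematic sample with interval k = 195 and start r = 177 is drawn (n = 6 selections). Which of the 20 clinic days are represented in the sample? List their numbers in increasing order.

2, 7, 12, 17

Consecutive selections differ by k = 195, so their clinic day numbers differ by 195 mod 20 = 15.
gcd(195, 20) = 5, so the sample visits 20/5 = 4 distinct residues mod 20.
Start 177 is clinic day 17; the clinic days hit are 2, 7, 12, 17.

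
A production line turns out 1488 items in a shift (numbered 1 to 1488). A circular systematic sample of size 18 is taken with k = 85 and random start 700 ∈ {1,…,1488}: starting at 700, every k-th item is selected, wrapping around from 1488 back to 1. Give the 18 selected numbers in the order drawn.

Selection 1: 700
Selection 2: 700 + 85 = 785
Selection 3: 785 + 85 = 870
Selection 4: 870 + 85 = 955
Selection 5: 955 + 85 = 1040
Selection 6: 1040 + 85 = 1125
Selection 7: 1125 + 85 = 1210
Selection 8: 1210 + 85 = 1295
Selection 9: 1295 + 85 = 1380
Selection 10: 1380 + 85 = 1465
Selection 11: 1465 + 85 = 1550 → 1550 − 1488 = 62
Selection 12: 62 + 85 = 147
Selection 13: 147 + 85 = 232
Selection 14: 232 + 85 = 317
Selection 15: 317 + 85 = 402
Selection 16: 402 + 85 = 487
Selection 17: 487 + 85 = 572
Selection 18: 572 + 85 = 657

700, 785, 870, 955, 1040, 1125, 1210, 1295, 1380, 1465, 62, 147, 232, 317, 402, 487, 572, 657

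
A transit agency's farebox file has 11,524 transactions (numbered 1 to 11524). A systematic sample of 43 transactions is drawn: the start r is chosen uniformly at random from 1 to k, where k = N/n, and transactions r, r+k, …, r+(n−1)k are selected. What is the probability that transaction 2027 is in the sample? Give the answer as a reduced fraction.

1/268

k = 11524/43 = 268.
Transaction 2027 is selected iff r ≡ 2027 (mod 268); exactly one such r in {1,…,268}.
Inclusion probability = 1/268.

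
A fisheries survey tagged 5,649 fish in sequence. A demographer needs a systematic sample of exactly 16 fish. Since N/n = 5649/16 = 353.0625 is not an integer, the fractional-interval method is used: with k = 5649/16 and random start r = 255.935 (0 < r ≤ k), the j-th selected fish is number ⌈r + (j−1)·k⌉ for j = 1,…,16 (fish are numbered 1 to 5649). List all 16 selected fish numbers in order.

256, 609, 963, 1316, 1669, 2022, 2375, 2728, 3081, 3434, 3787, 4140, 4493, 4846, 5199, 5552

j=1: r + 0k = 255.935 → ⌈·⌉ = 256
j=2: r + 1k = 608.9975 → ⌈·⌉ = 609
j=3: r + 2k = 962.06 → ⌈·⌉ = 963
j=4: r + 3k = 1315.1225 → ⌈·⌉ = 1316
j=5: r + 4k = 1668.185 → ⌈·⌉ = 1669
j=6: r + 5k = 2021.2475 → ⌈·⌉ = 2022
j=7: r + 6k = 2374.31 → ⌈·⌉ = 2375
j=8: r + 7k = 2727.3725 → ⌈·⌉ = 2728
j=9: r + 8k = 3080.435 → ⌈·⌉ = 3081
j=10: r + 9k = 3433.4975 → ⌈·⌉ = 3434
j=11: r + 10k = 3786.56 → ⌈·⌉ = 3787
j=12: r + 11k = 4139.6225 → ⌈·⌉ = 4140
j=13: r + 12k = 4492.685 → ⌈·⌉ = 4493
j=14: r + 13k = 4845.7475 → ⌈·⌉ = 4846
j=15: r + 14k = 5198.81 → ⌈·⌉ = 5199
j=16: r + 15k = 5551.8725 → ⌈·⌉ = 5552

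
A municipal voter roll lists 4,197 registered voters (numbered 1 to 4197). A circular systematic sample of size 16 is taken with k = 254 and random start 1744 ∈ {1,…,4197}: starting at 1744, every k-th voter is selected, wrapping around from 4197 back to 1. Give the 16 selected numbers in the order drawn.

1744, 1998, 2252, 2506, 2760, 3014, 3268, 3522, 3776, 4030, 87, 341, 595, 849, 1103, 1357

Selection 1: 1744
Selection 2: 1744 + 254 = 1998
Selection 3: 1998 + 254 = 2252
Selection 4: 2252 + 254 = 2506
Selection 5: 2506 + 254 = 2760
Selection 6: 2760 + 254 = 3014
Selection 7: 3014 + 254 = 3268
Selection 8: 3268 + 254 = 3522
Selection 9: 3522 + 254 = 3776
Selection 10: 3776 + 254 = 4030
Selection 11: 4030 + 254 = 4284 → 4284 − 4197 = 87
Selection 12: 87 + 254 = 341
Selection 13: 341 + 254 = 595
Selection 14: 595 + 254 = 849
Selection 15: 849 + 254 = 1103
Selection 16: 1103 + 254 = 1357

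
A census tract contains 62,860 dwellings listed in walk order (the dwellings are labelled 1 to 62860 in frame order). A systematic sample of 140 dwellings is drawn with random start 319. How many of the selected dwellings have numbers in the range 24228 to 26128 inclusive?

4

k = 62860/140 = 449
First selection ≥ 24228: 319 + ⌈(24228−319)/449⌉·449 = 319 + 54×449 = 24565
Last selection ≤ 26128: 319 + ⌊(26128−319)/449⌋·449 = 319 + 57×449 = 25912
Count = 57 − 54 + 1 = 4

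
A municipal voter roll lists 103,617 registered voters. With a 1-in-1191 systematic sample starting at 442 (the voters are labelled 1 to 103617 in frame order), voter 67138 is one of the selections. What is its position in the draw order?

57

k = 1191
position = (67138 − 442)/1191 + 1 = 66696/1191 + 1 = 56 + 1 = 57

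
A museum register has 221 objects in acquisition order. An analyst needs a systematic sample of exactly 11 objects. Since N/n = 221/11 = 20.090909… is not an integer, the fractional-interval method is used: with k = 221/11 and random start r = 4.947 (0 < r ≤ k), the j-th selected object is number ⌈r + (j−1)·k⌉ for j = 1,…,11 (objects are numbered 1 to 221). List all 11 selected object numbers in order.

j=1: r + 0k = 4.947 → ⌈·⌉ = 5
j=2: r + 1k = 25.037909… → ⌈·⌉ = 26
j=3: r + 2k = 45.128818… → ⌈·⌉ = 46
j=4: r + 3k = 65.219727… → ⌈·⌉ = 66
j=5: r + 4k = 85.310636… → ⌈·⌉ = 86
j=6: r + 5k = 105.401545… → ⌈·⌉ = 106
j=7: r + 6k = 125.492454… → ⌈·⌉ = 126
j=8: r + 7k = 145.583363… → ⌈·⌉ = 146
j=9: r + 8k = 165.674272… → ⌈·⌉ = 166
j=10: r + 9k = 185.765181… → ⌈·⌉ = 186
j=11: r + 10k = 205.856090… → ⌈·⌉ = 206

5, 26, 46, 66, 86, 106, 126, 146, 166, 186, 206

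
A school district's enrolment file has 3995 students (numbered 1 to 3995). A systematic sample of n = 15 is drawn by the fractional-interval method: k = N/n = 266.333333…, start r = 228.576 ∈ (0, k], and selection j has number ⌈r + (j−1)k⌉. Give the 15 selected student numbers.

229, 495, 762, 1028, 1294, 1561, 1827, 2093, 2360, 2626, 2892, 3159, 3425, 3691, 3958

j=1: r + 0k = 228.576 → ⌈·⌉ = 229
j=2: r + 1k = 494.909333… → ⌈·⌉ = 495
j=3: r + 2k = 761.242666… → ⌈·⌉ = 762
j=4: r + 3k = 1027.576 → ⌈·⌉ = 1028
j=5: r + 4k = 1293.909333… → ⌈·⌉ = 1294
j=6: r + 5k = 1560.242666… → ⌈·⌉ = 1561
j=7: r + 6k = 1826.576 → ⌈·⌉ = 1827
j=8: r + 7k = 2092.909333… → ⌈·⌉ = 2093
j=9: r + 8k = 2359.242666… → ⌈·⌉ = 2360
j=10: r + 9k = 2625.576 → ⌈·⌉ = 2626
j=11: r + 10k = 2891.909333… → ⌈·⌉ = 2892
j=12: r + 11k = 3158.242666… → ⌈·⌉ = 3159
j=13: r + 12k = 3424.576 → ⌈·⌉ = 3425
j=14: r + 13k = 3690.909333… → ⌈·⌉ = 3691
j=15: r + 14k = 3957.242666… → ⌈·⌉ = 3958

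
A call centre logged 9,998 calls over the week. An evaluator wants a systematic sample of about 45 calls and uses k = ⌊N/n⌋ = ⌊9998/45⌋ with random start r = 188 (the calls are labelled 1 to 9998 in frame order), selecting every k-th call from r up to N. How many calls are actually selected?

k = ⌊9998/45⌋ = 222
Achieved size = ⌊(9998 − 188)/222⌋ + 1 = ⌊9810/222⌋ + 1 = 44 + 1 = 45
(last selection: 188 + 44×222 = 9956 ≤ 9998; next would be 10178 > 9998)

45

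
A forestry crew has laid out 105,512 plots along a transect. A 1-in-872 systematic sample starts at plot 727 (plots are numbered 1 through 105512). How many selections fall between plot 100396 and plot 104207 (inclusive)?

4

k = 872
First selection ≥ 100396: 727 + ⌈(100396−727)/872⌉·872 = 727 + 115×872 = 101007
Last selection ≤ 104207: 727 + ⌊(104207−727)/872⌋·872 = 727 + 118×872 = 103623
Count = 118 − 115 + 1 = 4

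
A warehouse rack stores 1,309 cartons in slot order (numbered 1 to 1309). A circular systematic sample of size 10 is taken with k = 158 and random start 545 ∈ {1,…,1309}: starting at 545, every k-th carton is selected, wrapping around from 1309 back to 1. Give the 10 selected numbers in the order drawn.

Selection 1: 545
Selection 2: 545 + 158 = 703
Selection 3: 703 + 158 = 861
Selection 4: 861 + 158 = 1019
Selection 5: 1019 + 158 = 1177
Selection 6: 1177 + 158 = 1335 → 1335 − 1309 = 26
Selection 7: 26 + 158 = 184
Selection 8: 184 + 158 = 342
Selection 9: 342 + 158 = 500
Selection 10: 500 + 158 = 658

545, 703, 861, 1019, 1177, 26, 184, 342, 500, 658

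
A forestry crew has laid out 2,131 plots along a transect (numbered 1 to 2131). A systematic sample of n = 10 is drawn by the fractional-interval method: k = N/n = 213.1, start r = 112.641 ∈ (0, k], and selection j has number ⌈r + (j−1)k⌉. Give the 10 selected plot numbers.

113, 326, 539, 752, 966, 1179, 1392, 1605, 1818, 2031

j=1: r + 0k = 112.641 → ⌈·⌉ = 113
j=2: r + 1k = 325.741 → ⌈·⌉ = 326
j=3: r + 2k = 538.841 → ⌈·⌉ = 539
j=4: r + 3k = 751.941 → ⌈·⌉ = 752
j=5: r + 4k = 965.041 → ⌈·⌉ = 966
j=6: r + 5k = 1178.141 → ⌈·⌉ = 1179
j=7: r + 6k = 1391.241 → ⌈·⌉ = 1392
j=8: r + 7k = 1604.341 → ⌈·⌉ = 1605
j=9: r + 8k = 1817.441 → ⌈·⌉ = 1818
j=10: r + 9k = 2030.541 → ⌈·⌉ = 2031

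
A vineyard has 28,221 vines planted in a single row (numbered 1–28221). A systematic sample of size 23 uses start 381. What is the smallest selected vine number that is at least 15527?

k = 28221/23 = 1227
Steps past start: ⌈(15527 − 381)/1227⌉ = ⌈15146/1227⌉ = 13
Selected vine: 381 + 13×1227 = 16332

16332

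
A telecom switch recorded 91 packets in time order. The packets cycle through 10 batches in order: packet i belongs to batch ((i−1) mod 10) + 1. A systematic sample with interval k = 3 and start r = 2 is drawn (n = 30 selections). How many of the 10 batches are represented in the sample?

10

Consecutive selections differ by k = 3, so their batch numbers differ by 3 mod 10 = 3.
gcd(3, 10) = 1, so the sample visits 10/1 = 10 distinct residues mod 10.
Start 2 is batch 2; the batches hit are 1, 2, 3, 4, 5, 6, 7, 8, 9, 10.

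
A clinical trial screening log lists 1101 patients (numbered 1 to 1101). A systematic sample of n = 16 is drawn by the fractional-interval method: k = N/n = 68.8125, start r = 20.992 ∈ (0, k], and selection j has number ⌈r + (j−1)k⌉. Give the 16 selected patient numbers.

j=1: r + 0k = 20.992 → ⌈·⌉ = 21
j=2: r + 1k = 89.8045 → ⌈·⌉ = 90
j=3: r + 2k = 158.617 → ⌈·⌉ = 159
j=4: r + 3k = 227.4295 → ⌈·⌉ = 228
j=5: r + 4k = 296.242 → ⌈·⌉ = 297
j=6: r + 5k = 365.0545 → ⌈·⌉ = 366
j=7: r + 6k = 433.867 → ⌈·⌉ = 434
j=8: r + 7k = 502.6795 → ⌈·⌉ = 503
j=9: r + 8k = 571.492 → ⌈·⌉ = 572
j=10: r + 9k = 640.3045 → ⌈·⌉ = 641
j=11: r + 10k = 709.117 → ⌈·⌉ = 710
j=12: r + 11k = 777.9295 → ⌈·⌉ = 778
j=13: r + 12k = 846.742 → ⌈·⌉ = 847
j=14: r + 13k = 915.5545 → ⌈·⌉ = 916
j=15: r + 14k = 984.367 → ⌈·⌉ = 985
j=16: r + 15k = 1053.1795 → ⌈·⌉ = 1054

21, 90, 159, 228, 297, 366, 434, 503, 572, 641, 710, 778, 847, 916, 985, 1054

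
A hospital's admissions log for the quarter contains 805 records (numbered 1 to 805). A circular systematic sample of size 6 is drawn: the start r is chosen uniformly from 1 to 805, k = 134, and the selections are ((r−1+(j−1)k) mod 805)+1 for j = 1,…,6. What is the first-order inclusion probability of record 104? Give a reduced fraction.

For each position j, as r ranges over 1…805 the j-th selection hits every record exactly once, so record 104 is selected for exactly 6 of the 805 starts.
Inclusion probability = 6/805.

6/805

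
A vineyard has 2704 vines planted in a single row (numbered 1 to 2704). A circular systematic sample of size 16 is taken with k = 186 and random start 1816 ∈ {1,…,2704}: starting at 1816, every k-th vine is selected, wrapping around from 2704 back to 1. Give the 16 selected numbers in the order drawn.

1816, 2002, 2188, 2374, 2560, 42, 228, 414, 600, 786, 972, 1158, 1344, 1530, 1716, 1902

Selection 1: 1816
Selection 2: 1816 + 186 = 2002
Selection 3: 2002 + 186 = 2188
Selection 4: 2188 + 186 = 2374
Selection 5: 2374 + 186 = 2560
Selection 6: 2560 + 186 = 2746 → 2746 − 2704 = 42
Selection 7: 42 + 186 = 228
Selection 8: 228 + 186 = 414
Selection 9: 414 + 186 = 600
Selection 10: 600 + 186 = 786
Selection 11: 786 + 186 = 972
Selection 12: 972 + 186 = 1158
Selection 13: 1158 + 186 = 1344
Selection 14: 1344 + 186 = 1530
Selection 15: 1530 + 186 = 1716
Selection 16: 1716 + 186 = 1902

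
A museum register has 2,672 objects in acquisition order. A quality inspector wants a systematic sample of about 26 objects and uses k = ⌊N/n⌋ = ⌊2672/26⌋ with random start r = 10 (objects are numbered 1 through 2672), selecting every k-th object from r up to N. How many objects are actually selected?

27

k = ⌊2672/26⌋ = 102
Achieved size = ⌊(2672 − 10)/102⌋ + 1 = ⌊2662/102⌋ + 1 = 26 + 1 = 27
(last selection: 10 + 26×102 = 2662 ≤ 2672; next would be 2764 > 2672)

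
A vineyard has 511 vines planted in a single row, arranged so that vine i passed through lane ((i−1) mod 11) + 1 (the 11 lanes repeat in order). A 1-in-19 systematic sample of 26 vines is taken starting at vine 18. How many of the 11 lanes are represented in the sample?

Consecutive selections differ by k = 19, so their lane numbers differ by 19 mod 11 = 8.
gcd(19, 11) = 1, so the sample visits 11/1 = 11 distinct residues mod 11.
Start 18 is lane 7; the lanes hit are 1, 2, 3, 4, 5, 6, 7, 8, 9, 10, 11.

11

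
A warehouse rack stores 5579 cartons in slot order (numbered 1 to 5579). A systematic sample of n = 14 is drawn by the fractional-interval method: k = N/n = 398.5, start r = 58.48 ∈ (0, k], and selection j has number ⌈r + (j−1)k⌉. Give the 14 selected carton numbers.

59, 457, 856, 1254, 1653, 2051, 2450, 2848, 3247, 3645, 4044, 4442, 4841, 5239

j=1: r + 0k = 58.48 → ⌈·⌉ = 59
j=2: r + 1k = 456.98 → ⌈·⌉ = 457
j=3: r + 2k = 855.48 → ⌈·⌉ = 856
j=4: r + 3k = 1253.98 → ⌈·⌉ = 1254
j=5: r + 4k = 1652.48 → ⌈·⌉ = 1653
j=6: r + 5k = 2050.98 → ⌈·⌉ = 2051
j=7: r + 6k = 2449.48 → ⌈·⌉ = 2450
j=8: r + 7k = 2847.98 → ⌈·⌉ = 2848
j=9: r + 8k = 3246.48 → ⌈·⌉ = 3247
j=10: r + 9k = 3644.98 → ⌈·⌉ = 3645
j=11: r + 10k = 4043.48 → ⌈·⌉ = 4044
j=12: r + 11k = 4441.98 → ⌈·⌉ = 4442
j=13: r + 12k = 4840.48 → ⌈·⌉ = 4841
j=14: r + 13k = 5238.98 → ⌈·⌉ = 5239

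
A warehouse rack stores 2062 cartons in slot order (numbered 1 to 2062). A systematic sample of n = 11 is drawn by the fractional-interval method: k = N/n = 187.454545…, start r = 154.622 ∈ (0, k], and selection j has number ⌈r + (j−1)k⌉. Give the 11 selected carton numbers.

j=1: r + 0k = 154.622 → ⌈·⌉ = 155
j=2: r + 1k = 342.076545… → ⌈·⌉ = 343
j=3: r + 2k = 529.531090… → ⌈·⌉ = 530
j=4: r + 3k = 716.985636… → ⌈·⌉ = 717
j=5: r + 4k = 904.440181… → ⌈·⌉ = 905
j=6: r + 5k = 1091.894727… → ⌈·⌉ = 1092
j=7: r + 6k = 1279.349272… → ⌈·⌉ = 1280
j=8: r + 7k = 1466.803818… → ⌈·⌉ = 1467
j=9: r + 8k = 1654.258363… → ⌈·⌉ = 1655
j=10: r + 9k = 1841.712909… → ⌈·⌉ = 1842
j=11: r + 10k = 2029.167454… → ⌈·⌉ = 2030

155, 343, 530, 717, 905, 1092, 1280, 1467, 1655, 1842, 2030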